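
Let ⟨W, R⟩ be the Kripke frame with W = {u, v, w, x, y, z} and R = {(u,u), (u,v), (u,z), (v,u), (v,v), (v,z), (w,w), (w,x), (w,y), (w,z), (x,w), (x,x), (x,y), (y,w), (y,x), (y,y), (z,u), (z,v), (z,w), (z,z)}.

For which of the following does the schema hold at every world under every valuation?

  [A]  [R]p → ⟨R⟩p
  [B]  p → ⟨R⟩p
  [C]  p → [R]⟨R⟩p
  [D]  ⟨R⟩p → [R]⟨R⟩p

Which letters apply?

A, B, C

R is reflexive: each world relates to itself.
R is symmetric: every R-edge is matched by its reverse.
R is not euclidean: w R x and w R z but not x R z.
R is serial: every world has an R-successor.
(A) [R]p → ⟨R⟩p (axiom D) characterises the serial frames. R is serial — valid.
(B) p → ⟨R⟩p is the dual of axiom T, which corresponds to reflexivity. R is reflexive — valid.
(C) axiom B: valid iff R is symmetric. R is symmetric — valid.
(D) ⟨R⟩p → [R]⟨R⟩p (axiom 5) characterises the euclidean frames. R is not euclidean — not valid.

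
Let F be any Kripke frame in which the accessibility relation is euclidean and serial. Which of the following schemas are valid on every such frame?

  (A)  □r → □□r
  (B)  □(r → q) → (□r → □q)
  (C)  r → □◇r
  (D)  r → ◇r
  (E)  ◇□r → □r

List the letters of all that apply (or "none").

(A) □r → □□r is axiom 4, which corresponds to transitivity. Such an R need not be transitive — not valid.
(B) □(r → q) → (□r → □q) is the K axiom; it holds on all frames — valid.
(C) r → □◇r (axiom B) characterises the symmetric frames. Such an R need not be symmetric — not valid.
(D) r → ◇r (the dual of axiom T) characterises the reflexive frames. Such an R need not be reflexive — not valid.
(E) ◇□r → □r is the dual of axiom 5, which corresponds to the euclidean property. Every such R is euclidean — valid.

B, E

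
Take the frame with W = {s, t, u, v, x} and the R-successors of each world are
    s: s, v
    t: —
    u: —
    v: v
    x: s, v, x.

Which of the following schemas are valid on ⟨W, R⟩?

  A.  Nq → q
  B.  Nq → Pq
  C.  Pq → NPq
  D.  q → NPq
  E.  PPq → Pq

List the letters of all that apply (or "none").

E

R is not reflexive: not t R t.
R is not symmetric: s R v but not v R s.
R is transitive: R is closed under composition.
R is not euclidean: s R v and s R s but not v R s.
R is not serial: t has no R-successor.
(A) axiom T: valid iff R is reflexive. R is not reflexive — not valid.
(B) Nq → Pq is axiom D; it is valid on a frame exactly when R is serial. R is not serial, so not valid.
(C) Pq → NPq is axiom 5; it is valid on a frame exactly when R is euclidean. R is not euclidean, so not valid.
(D) axiom B: valid iff R is symmetric. R is not symmetric — not valid.
(E) PPq → Pq is the dual of axiom 4, which corresponds to transitivity. R is transitive — valid.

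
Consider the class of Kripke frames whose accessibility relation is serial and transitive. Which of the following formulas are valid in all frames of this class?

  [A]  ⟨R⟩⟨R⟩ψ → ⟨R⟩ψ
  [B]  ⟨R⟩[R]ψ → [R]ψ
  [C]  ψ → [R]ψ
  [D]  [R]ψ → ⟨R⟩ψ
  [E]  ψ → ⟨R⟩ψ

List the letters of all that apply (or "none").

A, D

(A) ⟨R⟩⟨R⟩ψ → ⟨R⟩ψ is the dual of axiom 4, which corresponds to transitivity. Every such R is transitive — valid.
(B) ⟨R⟩[R]ψ → [R]ψ is the dual of axiom 5, which corresponds to the euclidean property. Such an R need not be euclidean — not valid.
(C) ψ → [R]ψ is equivalent to ◇p→p; it holds exactly when R ⊆ identity. Such an R need not be a subset of the identity — not valid.
(D) [R]ψ → ⟨R⟩ψ (axiom D) characterises the serial frames. Every such R is serial — valid.
(E) ψ → ⟨R⟩ψ is the dual of axiom T; it is valid on a frame exactly when R is reflexive. Such an R need not be reflexive, so not valid.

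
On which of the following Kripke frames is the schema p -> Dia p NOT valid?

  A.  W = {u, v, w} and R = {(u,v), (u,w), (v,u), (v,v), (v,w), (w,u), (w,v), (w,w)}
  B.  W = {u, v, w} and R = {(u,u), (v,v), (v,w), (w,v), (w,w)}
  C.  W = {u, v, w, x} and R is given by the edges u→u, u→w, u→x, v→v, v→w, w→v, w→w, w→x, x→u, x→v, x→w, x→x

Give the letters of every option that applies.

The schema p -> Dia p is the dual of axiom T; it is valid on a frame iff R is reflexive.
(A) R is not reflexive (not u R u), so the schema fails here.
(B) R is reflexive (each world relates to itself), so the schema is valid here.
(C) R is reflexive (each world relates to itself), so the schema is valid here.

A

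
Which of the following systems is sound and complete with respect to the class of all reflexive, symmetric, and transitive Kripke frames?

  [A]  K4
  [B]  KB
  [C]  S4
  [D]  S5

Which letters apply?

D

(A) K4 is determined by the class of transitive frames.
(B) KB is determined by the class of symmetric frames.
(C) S4 is determined by the class of reflexive and transitive frames.
(D) S5 is determined by exactly this class.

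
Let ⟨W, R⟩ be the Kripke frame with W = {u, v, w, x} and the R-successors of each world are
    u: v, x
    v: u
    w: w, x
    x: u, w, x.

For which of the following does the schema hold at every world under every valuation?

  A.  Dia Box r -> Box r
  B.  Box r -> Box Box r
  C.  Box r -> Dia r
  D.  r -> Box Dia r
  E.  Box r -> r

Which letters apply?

C, D

R is not reflexive: not u R u.
R is symmetric: every R-edge is matched by its reverse.
R is not transitive: u R v and v R u but not u R u.
R is not euclidean: u R v and u R x but not v R x.
R is serial: every world has an R-successor.
(A) Dia Box r -> Box r (the dual of axiom 5) characterises the euclidean frames. R is not euclidean — not valid.
(B) Box r -> Box Box r is axiom 4; it is valid on a frame exactly when R is transitive. R is not transitive, so not valid.
(C) Box r -> Dia r (axiom D) characterises the serial frames. R is serial — valid.
(D) r -> Box Dia r is axiom B, which corresponds to symmetry. R is symmetric — valid.
(E) Box r -> r (axiom T) characterises the reflexive frames. R is not reflexive — not valid.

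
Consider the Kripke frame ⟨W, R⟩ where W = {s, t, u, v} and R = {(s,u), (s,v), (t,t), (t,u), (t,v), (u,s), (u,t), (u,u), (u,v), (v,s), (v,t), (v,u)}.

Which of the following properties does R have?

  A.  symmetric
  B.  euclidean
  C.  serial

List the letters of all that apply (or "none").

A, C

(A) symmetric: every R-edge is matched by its reverse.
(B) not euclidean: u R s and u R t but not s R t.
(C) serial: every world has an R-successor.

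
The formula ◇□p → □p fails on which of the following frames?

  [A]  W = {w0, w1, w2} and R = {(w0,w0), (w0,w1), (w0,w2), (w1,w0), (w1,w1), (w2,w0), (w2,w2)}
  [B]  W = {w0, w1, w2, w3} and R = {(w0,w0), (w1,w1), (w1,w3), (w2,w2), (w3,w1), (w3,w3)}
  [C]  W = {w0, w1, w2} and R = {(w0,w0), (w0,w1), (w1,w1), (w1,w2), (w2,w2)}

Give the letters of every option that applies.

A, C

The schema ◇□p → □p is the dual of axiom 5; it is valid on a frame iff R is euclidean.
(A) R is not euclidean (w0 R w1 and w0 R w2 but not w1 R w2), so the schema fails here.
(B) R is euclidean (any two R-successors of the same world are R-related), so the schema is valid here.
(C) R is not euclidean (w0 R w1 and w0 R w0 but not w1 R w0), so the schema fails here.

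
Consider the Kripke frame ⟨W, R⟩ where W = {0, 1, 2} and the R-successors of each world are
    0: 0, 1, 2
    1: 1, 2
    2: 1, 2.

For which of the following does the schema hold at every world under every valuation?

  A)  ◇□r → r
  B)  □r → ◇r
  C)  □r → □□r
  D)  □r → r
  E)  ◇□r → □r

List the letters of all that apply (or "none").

B, C, D

R is reflexive: each world relates to itself.
R is not symmetric: 0 R 1 but not 1 R 0.
R is transitive: R is closed under composition.
R is not euclidean: 0 R 1 and 0 R 0 but not 1 R 0.
R is serial: every world has an R-successor.
(A) ◇□r → r is the dual of axiom B, which corresponds to symmetry. R is not symmetric — not valid.
(B) □r → ◇r is axiom D, which corresponds to seriality. R is serial — valid.
(C) □r → □□r is axiom 4; it is valid on a frame exactly when R is transitive. R is transitive, so valid.
(D) □r → r is axiom T, which corresponds to reflexivity. R is reflexive — valid.
(E) ◇□r → □r (the dual of axiom 5) characterises the euclidean frames. R is not euclidean — not valid.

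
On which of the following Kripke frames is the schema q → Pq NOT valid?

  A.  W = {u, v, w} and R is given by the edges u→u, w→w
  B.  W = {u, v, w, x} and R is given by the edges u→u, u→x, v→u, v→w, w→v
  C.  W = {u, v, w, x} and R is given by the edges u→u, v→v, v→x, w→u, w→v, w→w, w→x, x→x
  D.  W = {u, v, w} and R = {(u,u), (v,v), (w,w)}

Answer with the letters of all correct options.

A, B

The schema q → Pq is the dual of axiom T; it is valid on a frame iff R is reflexive.
(A) R is not reflexive (not v R v), so the schema fails here.
(B) R is not reflexive (not v R v), so the schema fails here.
(C) R is reflexive (each world relates to itself), so the schema is valid here.
(D) R is reflexive (each world relates to itself), so the schema is valid here.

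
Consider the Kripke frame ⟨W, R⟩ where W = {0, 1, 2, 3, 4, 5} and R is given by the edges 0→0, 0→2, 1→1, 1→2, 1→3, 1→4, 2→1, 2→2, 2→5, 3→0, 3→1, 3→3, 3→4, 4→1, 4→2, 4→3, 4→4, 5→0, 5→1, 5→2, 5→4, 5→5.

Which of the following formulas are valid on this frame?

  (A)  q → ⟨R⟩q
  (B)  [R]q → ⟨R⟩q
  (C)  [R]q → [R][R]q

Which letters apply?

R is reflexive: each world relates to itself.
R is not transitive: 0 R 2 and 2 R 1 but not 0 R 1.
R is serial: every world has an R-successor.
(A) q → ⟨R⟩q (the dual of axiom T) characterises the reflexive frames. R is reflexive — valid.
(B) [R]q → ⟨R⟩q (axiom D) characterises the serial frames. R is serial — valid.
(C) axiom 4: valid iff R is transitive. R is not transitive — not valid.

A, B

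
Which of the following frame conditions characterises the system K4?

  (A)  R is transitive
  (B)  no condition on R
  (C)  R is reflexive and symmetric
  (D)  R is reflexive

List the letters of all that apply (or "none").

(A) K4 is sound and complete for exactly this class.
(B) this class determines K, not K4.
(C) this class determines B (= KTB), not K4.
(D) this class determines T (= KT), not K4.

A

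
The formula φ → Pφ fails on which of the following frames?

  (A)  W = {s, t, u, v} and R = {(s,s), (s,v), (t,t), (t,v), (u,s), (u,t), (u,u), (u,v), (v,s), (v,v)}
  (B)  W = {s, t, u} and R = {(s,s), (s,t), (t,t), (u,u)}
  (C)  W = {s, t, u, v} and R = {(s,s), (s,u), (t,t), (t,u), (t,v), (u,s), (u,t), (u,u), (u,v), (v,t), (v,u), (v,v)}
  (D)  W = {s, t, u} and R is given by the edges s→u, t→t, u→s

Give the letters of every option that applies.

The schema φ → Pφ is the dual of axiom T; it is valid on a frame iff R is reflexive.
(A) R is reflexive (each world relates to itself), so the schema is valid here.
(B) R is reflexive (each world relates to itself), so the schema is valid here.
(C) R is reflexive (each world relates to itself), so the schema is valid here.
(D) R is not reflexive (not s R s), so the schema fails here.

D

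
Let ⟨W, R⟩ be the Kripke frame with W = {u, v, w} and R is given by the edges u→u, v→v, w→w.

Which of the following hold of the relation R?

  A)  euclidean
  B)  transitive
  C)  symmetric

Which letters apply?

A, B, C

(A) euclidean: any two R-successors of the same world are R-related.
(B) transitive: R is closed under composition.
(C) symmetric: every R-edge is matched by its reverse.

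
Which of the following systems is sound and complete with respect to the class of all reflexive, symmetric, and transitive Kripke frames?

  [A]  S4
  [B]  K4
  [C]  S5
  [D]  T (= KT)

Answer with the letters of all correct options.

(A) S4 is determined by the class of reflexive and transitive frames.
(B) K4 is determined by the class of transitive frames.
(C) S5 is determined by exactly this class.
(D) T (= KT) is determined by the class of reflexive frames.

C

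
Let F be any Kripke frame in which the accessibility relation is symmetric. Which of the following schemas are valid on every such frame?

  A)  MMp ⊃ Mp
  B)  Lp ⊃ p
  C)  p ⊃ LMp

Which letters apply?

(A) the dual of axiom 4: valid iff R is transitive. Such an R need not be transitive — not valid.
(B) axiom T: valid iff R is reflexive. Such an R need not be reflexive — not valid.
(C) p ⊃ LMp is axiom B, which corresponds to symmetry. Every such R is symmetric — valid.

C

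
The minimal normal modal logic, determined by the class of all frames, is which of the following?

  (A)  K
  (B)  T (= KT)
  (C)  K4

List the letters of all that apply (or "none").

(A) K is determined by exactly this class.
(B) T (= KT) is determined by the class of reflexive frames.
(C) K4 is determined by the class of transitive frames.

A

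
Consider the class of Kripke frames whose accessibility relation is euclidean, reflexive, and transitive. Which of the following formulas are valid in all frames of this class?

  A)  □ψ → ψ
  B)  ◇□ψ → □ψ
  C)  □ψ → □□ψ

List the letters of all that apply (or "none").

A relation that is euclidean, reflexive, and transitive is also serial and symmetric.
(A) □ψ → ψ is axiom T, which corresponds to reflexivity. Every such R is reflexive — valid.
(B) the dual of axiom 5: valid iff R is euclidean. Every such R is euclidean — valid.
(C) □ψ → □□ψ is axiom 4; it is valid on a frame exactly when R is transitive. Every such R is transitive, so valid.

A, B, C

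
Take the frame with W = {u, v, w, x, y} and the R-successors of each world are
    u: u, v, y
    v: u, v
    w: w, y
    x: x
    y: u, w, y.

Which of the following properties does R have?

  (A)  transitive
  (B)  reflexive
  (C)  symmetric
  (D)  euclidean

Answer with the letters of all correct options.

(A) not transitive: u R y and y R w but not u R w.
(B) reflexive: each world relates to itself.
(C) symmetric: every R-edge is matched by its reverse.
(D) not euclidean: u R v and u R y but not v R y.

B, C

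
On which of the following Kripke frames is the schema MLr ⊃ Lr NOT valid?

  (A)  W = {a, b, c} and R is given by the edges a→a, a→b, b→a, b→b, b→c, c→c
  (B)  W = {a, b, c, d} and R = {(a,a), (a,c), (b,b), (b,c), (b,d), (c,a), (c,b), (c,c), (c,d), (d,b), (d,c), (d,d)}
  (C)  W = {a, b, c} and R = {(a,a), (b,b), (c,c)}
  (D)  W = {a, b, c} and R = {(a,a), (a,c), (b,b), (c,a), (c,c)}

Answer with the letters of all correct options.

The schema MLr ⊃ Lr is the dual of axiom 5; it is valid on a frame iff R is euclidean.
(A) R is not euclidean (b R a and b R c but not a R c), so the schema fails here.
(B) R is not euclidean (c R a and c R b but not a R b), so the schema fails here.
(C) R is euclidean (any two R-successors of the same world are R-related), so the schema is valid here.
(D) R is euclidean (any two R-successors of the same world are R-related), so the schema is valid here.

A, B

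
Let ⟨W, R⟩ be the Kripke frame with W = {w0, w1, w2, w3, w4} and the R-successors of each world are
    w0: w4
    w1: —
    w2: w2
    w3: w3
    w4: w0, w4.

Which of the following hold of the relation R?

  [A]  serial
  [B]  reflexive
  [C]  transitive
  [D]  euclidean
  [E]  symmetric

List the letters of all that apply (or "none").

(A) not serial: w1 has no R-successor.
(B) not reflexive: not w0 R w0.
(C) not transitive: w0 R w4 and w4 R w0 but not w0 R w0.
(D) not euclidean: w4 R w0 and w4 R w0 but not w0 R w0.
(E) symmetric: every R-edge is matched by its reverse.

E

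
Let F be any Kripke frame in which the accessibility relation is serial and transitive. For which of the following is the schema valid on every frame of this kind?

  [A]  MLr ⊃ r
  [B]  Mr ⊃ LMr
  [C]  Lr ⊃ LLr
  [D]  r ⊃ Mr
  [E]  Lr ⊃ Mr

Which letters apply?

(A) MLr ⊃ r (the dual of axiom B) characterises the symmetric frames. Such an R need not be symmetric — not valid.
(B) Mr ⊃ LMr (axiom 5) characterises the euclidean frames. Such an R need not be euclidean — not valid.
(C) Lr ⊃ LLr is axiom 4, which corresponds to transitivity. Every such R is transitive — valid.
(D) r ⊃ Mr is the dual of axiom T, which corresponds to reflexivity. Such an R need not be reflexive — not valid.
(E) Lr ⊃ Mr is axiom D, which corresponds to seriality. Every such R is serial — valid.

C, E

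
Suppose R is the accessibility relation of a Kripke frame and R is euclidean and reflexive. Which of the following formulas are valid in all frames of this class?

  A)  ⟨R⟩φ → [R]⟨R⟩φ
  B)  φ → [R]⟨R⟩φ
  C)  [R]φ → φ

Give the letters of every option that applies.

A reflexive euclidean relation is also symmetric (from wRw and wRv the euclidean condition gives vRw) and hence transitive; it is an equivalence relation.
(A) ⟨R⟩φ → [R]⟨R⟩φ is axiom 5; it is valid on a frame exactly when R is euclidean. Every such R is euclidean, so valid.
(B) φ → [R]⟨R⟩φ (axiom B) characterises the symmetric frames. Every such R is symmetric — valid.
(C) [R]φ → φ is axiom T; it is valid on a frame exactly when R is reflexive. Every such R is reflexive, so valid.

A, B, C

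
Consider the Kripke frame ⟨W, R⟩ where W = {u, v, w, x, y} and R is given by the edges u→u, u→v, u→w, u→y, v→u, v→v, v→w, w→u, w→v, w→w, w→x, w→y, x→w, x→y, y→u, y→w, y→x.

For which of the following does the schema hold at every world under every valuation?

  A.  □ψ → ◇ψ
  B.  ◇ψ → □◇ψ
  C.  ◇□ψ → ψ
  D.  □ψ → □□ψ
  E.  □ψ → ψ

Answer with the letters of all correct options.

A, C

R is not reflexive: not x R x.
R is symmetric: every R-edge is matched by its reverse.
R is not transitive: u R w and w R x but not u R x.
R is not euclidean: u R v and u R y but not v R y.
R is serial: every world has an R-successor.
(A) □ψ → ◇ψ is axiom D; it is valid on a frame exactly when R is serial. R is serial, so valid.
(B) axiom 5: valid iff R is euclidean. R is not euclidean — not valid.
(C) the dual of axiom B: valid iff R is symmetric. R is symmetric — valid.
(D) □ψ → □□ψ is axiom 4; it is valid on a frame exactly when R is transitive. R is not transitive, so not valid.
(E) □ψ → ψ is axiom T; it is valid on a frame exactly when R is reflexive. R is not reflexive, so not valid.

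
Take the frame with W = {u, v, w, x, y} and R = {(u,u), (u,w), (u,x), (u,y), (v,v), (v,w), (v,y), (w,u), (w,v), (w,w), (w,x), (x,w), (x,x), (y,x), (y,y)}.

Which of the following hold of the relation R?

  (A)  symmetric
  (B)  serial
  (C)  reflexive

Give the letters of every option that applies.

B, C

(A) not symmetric: u R x but not x R u.
(B) serial: every world has an R-successor.
(C) reflexive: each world relates to itself.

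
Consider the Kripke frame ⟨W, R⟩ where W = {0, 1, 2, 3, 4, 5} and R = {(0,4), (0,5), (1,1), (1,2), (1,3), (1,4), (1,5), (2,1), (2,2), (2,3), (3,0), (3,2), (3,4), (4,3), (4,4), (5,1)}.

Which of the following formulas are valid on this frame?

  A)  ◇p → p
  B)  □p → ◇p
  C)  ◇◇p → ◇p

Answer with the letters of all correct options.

R is not transitive: 0 R 4 and 4 R 3 but not 0 R 3.
R is serial: every world has an R-successor.
R is not a subset of the identity: 0 R 4 with 0 ≠ 4.
(A) ◇p → p is valid only on frames where every R-edge is a self-loop. Here R ⊄ identity — not valid.
(B) □p → ◇p (axiom D) characterises the serial frames. R is serial — valid.
(C) the dual of axiom 4: valid iff R is transitive. R is not transitive — not valid.

B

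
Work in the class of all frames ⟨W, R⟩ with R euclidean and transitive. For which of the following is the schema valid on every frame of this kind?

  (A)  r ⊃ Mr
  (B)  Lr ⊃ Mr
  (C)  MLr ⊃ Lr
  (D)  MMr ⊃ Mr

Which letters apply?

(A) r ⊃ Mr is the dual of axiom T; it is valid on a frame exactly when R is reflexive. Such an R need not be reflexive, so not valid.
(B) Lr ⊃ Mr is axiom D, which corresponds to seriality. Such an R need not be serial — not valid.
(C) MLr ⊃ Lr is the dual of axiom 5; it is valid on a frame exactly when R is euclidean. Every such R is euclidean, so valid.
(D) MMr ⊃ Mr is the dual of axiom 4, which corresponds to transitivity. Every such R is transitive — valid.

C, D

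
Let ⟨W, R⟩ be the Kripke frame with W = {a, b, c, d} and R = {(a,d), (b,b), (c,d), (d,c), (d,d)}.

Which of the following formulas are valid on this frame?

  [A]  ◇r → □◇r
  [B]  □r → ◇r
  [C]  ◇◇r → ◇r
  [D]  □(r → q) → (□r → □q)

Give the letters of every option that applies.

B, D

R is not transitive: a R d and d R c but not a R c.
R is not euclidean: d R c and d R c but not c R c.
R is serial: every world has an R-successor.
(A) axiom 5: valid iff R is euclidean. R is not euclidean — not valid.
(B) □r → ◇r is axiom D, which corresponds to seriality. R is serial — valid.
(C) ◇◇r → ◇r (the dual of axiom 4) characterises the transitive frames. R is not transitive — not valid.
(D) this is just K, valid on every normal frame.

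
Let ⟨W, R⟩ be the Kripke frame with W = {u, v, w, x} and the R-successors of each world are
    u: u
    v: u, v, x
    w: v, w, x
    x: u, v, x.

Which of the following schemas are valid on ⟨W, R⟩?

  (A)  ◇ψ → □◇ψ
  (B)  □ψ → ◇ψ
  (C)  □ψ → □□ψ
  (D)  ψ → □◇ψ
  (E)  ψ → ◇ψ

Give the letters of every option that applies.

R is reflexive: each world relates to itself.
R is not symmetric: v R u but not u R v.
R is not transitive: w R v and v R u but not w R u.
R is not euclidean: v R u and v R v but not u R v.
R is serial: every world has an R-successor.
(A) ◇ψ → □◇ψ is axiom 5, which corresponds to the euclidean property. R is not euclidean — not valid.
(B) axiom D: valid iff R is serial. R is serial — valid.
(C) □ψ → □□ψ is axiom 4; it is valid on a frame exactly when R is transitive. R is not transitive, so not valid.
(D) ψ → □◇ψ is axiom B, which corresponds to symmetry. R is not symmetric — not valid.
(E) ψ → ◇ψ is the dual of axiom T; it is valid on a frame exactly when R is reflexive. R is reflexive, so valid.

B, E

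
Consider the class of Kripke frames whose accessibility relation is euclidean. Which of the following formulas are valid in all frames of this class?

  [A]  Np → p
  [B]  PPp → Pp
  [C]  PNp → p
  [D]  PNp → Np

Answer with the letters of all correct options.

D

(A) Np → p is axiom T; it is valid on a frame exactly when R is reflexive. Such an R need not be reflexive, so not valid.
(B) PPp → Pp is the dual of axiom 4; it is valid on a frame exactly when R is transitive. Such an R need not be transitive, so not valid.
(C) PNp → p is the dual of axiom B; it is valid on a frame exactly when R is symmetric. Such an R need not be symmetric, so not valid.
(D) PNp → Np is the dual of axiom 5; it is valid on a frame exactly when R is euclidean. Every such R is euclidean, so valid.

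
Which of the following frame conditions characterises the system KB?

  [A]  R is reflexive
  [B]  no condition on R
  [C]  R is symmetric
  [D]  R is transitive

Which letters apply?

C

(A) this class determines T (= KT), not KB.
(B) this class determines K, not KB.
(C) KB is sound and complete for exactly this class.
(D) this class determines K4, not KB.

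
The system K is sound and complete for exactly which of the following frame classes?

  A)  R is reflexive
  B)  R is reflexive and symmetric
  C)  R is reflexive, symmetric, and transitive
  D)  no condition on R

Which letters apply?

(A) this class determines T (= KT), not K.
(B) this class determines B (= KTB), not K.
(C) this class determines S5, not K.
(D) K is sound and complete for exactly this class.

D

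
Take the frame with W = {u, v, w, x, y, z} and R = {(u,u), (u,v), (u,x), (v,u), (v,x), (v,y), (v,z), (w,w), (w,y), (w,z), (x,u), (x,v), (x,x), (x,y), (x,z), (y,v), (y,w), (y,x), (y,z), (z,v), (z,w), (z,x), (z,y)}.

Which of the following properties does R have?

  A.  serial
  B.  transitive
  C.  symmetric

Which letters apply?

(A) serial: every world has an R-successor.
(B) not transitive: u R v and v R y but not u R y.
(C) symmetric: every R-edge is matched by its reverse.

A, C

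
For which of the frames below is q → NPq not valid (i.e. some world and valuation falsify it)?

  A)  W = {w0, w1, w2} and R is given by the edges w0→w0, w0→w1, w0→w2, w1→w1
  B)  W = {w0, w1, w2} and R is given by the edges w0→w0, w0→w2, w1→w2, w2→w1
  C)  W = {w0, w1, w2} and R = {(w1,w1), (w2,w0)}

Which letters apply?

The schema q → NPq is axiom B; it is valid on a frame iff R is symmetric.
(A) R is not symmetric (w0 R w1 but not w1 R w0), so the schema fails here.
(B) R is not symmetric (w0 R w2 but not w2 R w0), so the schema fails here.
(C) R is not symmetric (w2 R w0 but not w0 R w2), so the schema fails here.

A, B, C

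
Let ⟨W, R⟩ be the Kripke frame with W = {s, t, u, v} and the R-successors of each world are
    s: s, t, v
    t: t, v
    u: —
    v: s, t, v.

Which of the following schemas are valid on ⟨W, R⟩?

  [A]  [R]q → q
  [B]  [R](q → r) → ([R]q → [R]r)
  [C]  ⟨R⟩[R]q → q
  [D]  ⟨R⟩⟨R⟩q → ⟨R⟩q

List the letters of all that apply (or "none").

R is not reflexive: not u R u.
R is not symmetric: s R t but not t R s.
R is not transitive: t R v and v R s but not t R s.
(A) [R]q → q is axiom T; it is valid on a frame exactly when R is reflexive. R is not reflexive, so not valid.
(B) [R](q → r) → ([R]q → [R]r) is axiom K, valid on every Kripke frame — valid.
(C) the dual of axiom B: valid iff R is symmetric. R is not symmetric — not valid.
(D) ⟨R⟩⟨R⟩q → ⟨R⟩q is the dual of axiom 4, which corresponds to transitivity. R is not transitive — not valid.

B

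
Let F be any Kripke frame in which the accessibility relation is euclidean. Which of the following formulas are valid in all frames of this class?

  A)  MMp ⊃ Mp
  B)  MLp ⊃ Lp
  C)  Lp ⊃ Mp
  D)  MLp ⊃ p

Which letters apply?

(A) the dual of axiom 4: valid iff R is transitive. Such an R need not be transitive — not valid.
(B) MLp ⊃ Lp is the dual of axiom 5, which corresponds to the euclidean property. Every such R is euclidean — valid.
(C) axiom D: valid iff R is serial. Such an R need not be serial — not valid.
(D) MLp ⊃ p is the dual of axiom B, which corresponds to symmetry. Such an R need not be symmetric — not valid.

B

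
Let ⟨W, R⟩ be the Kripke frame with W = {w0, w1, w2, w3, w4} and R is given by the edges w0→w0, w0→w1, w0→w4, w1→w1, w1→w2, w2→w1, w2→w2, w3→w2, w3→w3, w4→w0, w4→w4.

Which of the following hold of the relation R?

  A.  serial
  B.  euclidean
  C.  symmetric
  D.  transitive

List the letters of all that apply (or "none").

A

(A) serial: every world has an R-successor.
(B) not euclidean: w0 R w1 and w0 R w0 but not w1 R w0.
(C) not symmetric: w0 R w1 but not w1 R w0.
(D) not transitive: w0 R w1 and w1 R w2 but not w0 R w2.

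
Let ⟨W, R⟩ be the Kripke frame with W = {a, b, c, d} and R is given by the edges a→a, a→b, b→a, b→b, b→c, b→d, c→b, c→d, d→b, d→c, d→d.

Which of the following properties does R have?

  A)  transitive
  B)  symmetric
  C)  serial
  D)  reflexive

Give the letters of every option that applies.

B, C

(A) not transitive: a R b and b R c but not a R c.
(B) symmetric: every R-edge is matched by its reverse.
(C) serial: every world has an R-successor.
(D) not reflexive: not c R c.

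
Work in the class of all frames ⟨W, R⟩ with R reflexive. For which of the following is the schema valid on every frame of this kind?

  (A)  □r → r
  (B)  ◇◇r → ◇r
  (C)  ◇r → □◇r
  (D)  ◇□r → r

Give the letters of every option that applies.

A reflexive relation is serial.
(A) □r → r is axiom T, which corresponds to reflexivity. Every such R is reflexive — valid.
(B) ◇◇r → ◇r is the dual of axiom 4; it is valid on a frame exactly when R is transitive. Such an R need not be transitive, so not valid.
(C) ◇r → □◇r is axiom 5, which corresponds to the euclidean property. Such an R need not be euclidean — not valid.
(D) the dual of axiom B: valid iff R is symmetric. Such an R need not be symmetric — not valid.

A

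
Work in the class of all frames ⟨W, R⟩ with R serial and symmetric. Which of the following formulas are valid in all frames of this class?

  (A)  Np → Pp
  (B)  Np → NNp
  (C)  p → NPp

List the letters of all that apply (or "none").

(A) Np → Pp (axiom D) characterises the serial frames. Every such R is serial — valid.
(B) Np → NNp is axiom 4, which corresponds to transitivity. Such an R need not be transitive — not valid.
(C) p → NPp is axiom B; it is valid on a frame exactly when R is symmetric. Every such R is symmetric, so valid.

A, C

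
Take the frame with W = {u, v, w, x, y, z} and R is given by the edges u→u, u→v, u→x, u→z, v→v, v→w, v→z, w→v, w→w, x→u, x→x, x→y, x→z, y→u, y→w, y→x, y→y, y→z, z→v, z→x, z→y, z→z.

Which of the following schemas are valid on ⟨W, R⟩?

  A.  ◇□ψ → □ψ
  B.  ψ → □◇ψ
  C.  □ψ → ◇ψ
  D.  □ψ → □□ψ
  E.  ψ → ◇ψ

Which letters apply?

R is reflexive: each world relates to itself.
R is not symmetric: u R v but not v R u.
R is not transitive: u R v and v R w but not u R w.
R is not euclidean: u R v and u R u but not v R u.
R is serial: every world has an R-successor.
(A) ◇□ψ → □ψ is the dual of axiom 5; it is valid on a frame exactly when R is euclidean. R is not euclidean, so not valid.
(B) ψ → □◇ψ (axiom B) characterises the symmetric frames. R is not symmetric — not valid.
(C) □ψ → ◇ψ is axiom D, which corresponds to seriality. R is serial — valid.
(D) □ψ → □□ψ is axiom 4; it is valid on a frame exactly when R is transitive. R is not transitive, so not valid.
(E) ψ → ◇ψ is the dual of axiom T; it is valid on a frame exactly when R is reflexive. R is reflexive, so valid.

C, E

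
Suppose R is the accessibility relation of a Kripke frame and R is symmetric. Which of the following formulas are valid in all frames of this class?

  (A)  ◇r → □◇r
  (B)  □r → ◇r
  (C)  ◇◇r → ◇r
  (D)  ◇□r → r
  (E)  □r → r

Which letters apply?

(A) ◇r → □◇r (axiom 5) characterises the euclidean frames. Such an R need not be euclidean — not valid.
(B) □r → ◇r is axiom D; it is valid on a frame exactly when R is serial. Such an R need not be serial, so not valid.
(C) ◇◇r → ◇r is the dual of axiom 4, which corresponds to transitivity. Such an R need not be transitive — not valid.
(D) ◇□r → r (the dual of axiom B) characterises the symmetric frames. Every such R is symmetric — valid.
(E) □r → r is axiom T; it is valid on a frame exactly when R is reflexive. Such an R need not be reflexive, so not valid.

D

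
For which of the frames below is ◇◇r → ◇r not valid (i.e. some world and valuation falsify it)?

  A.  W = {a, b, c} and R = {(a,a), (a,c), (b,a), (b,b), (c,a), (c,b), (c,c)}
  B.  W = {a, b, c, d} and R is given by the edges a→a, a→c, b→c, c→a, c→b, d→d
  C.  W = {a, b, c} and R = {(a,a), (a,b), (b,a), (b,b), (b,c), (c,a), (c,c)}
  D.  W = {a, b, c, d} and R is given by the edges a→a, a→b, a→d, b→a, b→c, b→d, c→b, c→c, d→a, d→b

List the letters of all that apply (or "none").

The schema ◇◇r → ◇r is the dual of axiom 4; it is valid on a frame iff R is transitive.
(A) R is not transitive (a R c and c R b but not a R b), so the schema fails here.
(B) R is not transitive (a R c and c R b but not a R b), so the schema fails here.
(C) R is not transitive (a R b and b R c but not a R c), so the schema fails here.
(D) R is not transitive (a R b and b R c but not a R c), so the schema fails here.

A, B, C, D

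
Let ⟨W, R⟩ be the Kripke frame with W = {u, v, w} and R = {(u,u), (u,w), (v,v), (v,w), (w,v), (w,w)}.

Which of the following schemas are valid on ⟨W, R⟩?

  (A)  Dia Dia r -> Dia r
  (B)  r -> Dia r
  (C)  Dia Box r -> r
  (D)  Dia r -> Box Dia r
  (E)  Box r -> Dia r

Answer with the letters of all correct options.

B, E

R is reflexive: each world relates to itself.
R is not symmetric: u R w but not w R u.
R is not transitive: u R w and w R v but not u R v.
R is not euclidean: u R w and u R u but not w R u.
R is serial: every world has an R-successor.
(A) Dia Dia r -> Dia r (the dual of axiom 4) characterises the transitive frames. R is not transitive — not valid.
(B) r -> Dia r is the dual of axiom T; it is valid on a frame exactly when R is reflexive. R is reflexive, so valid.
(C) Dia Box r -> r is the dual of axiom B, which corresponds to symmetry. R is not symmetric — not valid.
(D) Dia r -> Box Dia r is axiom 5; it is valid on a frame exactly when R is euclidean. R is not euclidean, so not valid.
(E) Box r -> Dia r is axiom D, which corresponds to seriality. R is serial — valid.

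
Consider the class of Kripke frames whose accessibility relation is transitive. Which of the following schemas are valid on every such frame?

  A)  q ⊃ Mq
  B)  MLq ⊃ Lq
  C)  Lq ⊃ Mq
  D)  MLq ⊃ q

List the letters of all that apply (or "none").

none

(A) the dual of axiom T: valid iff R is reflexive. Such an R need not be reflexive — not valid.
(B) MLq ⊃ Lq is the dual of axiom 5; it is valid on a frame exactly when R is euclidean. Such an R need not be euclidean, so not valid.
(C) Lq ⊃ Mq is axiom D, which corresponds to seriality. Such an R need not be serial — not valid.
(D) MLq ⊃ q is the dual of axiom B; it is valid on a frame exactly when R is symmetric. Such an R need not be symmetric, so not valid.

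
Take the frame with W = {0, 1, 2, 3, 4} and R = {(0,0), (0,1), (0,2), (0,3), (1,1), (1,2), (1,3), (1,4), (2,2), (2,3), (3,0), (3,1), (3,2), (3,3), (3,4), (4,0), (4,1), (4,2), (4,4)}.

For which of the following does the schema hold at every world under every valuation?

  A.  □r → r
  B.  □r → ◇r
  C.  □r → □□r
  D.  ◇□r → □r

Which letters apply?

A, B

R is reflexive: each world relates to itself.
R is not transitive: 0 R 1 and 1 R 4 but not 0 R 4.
R is not euclidean: 0 R 1 and 0 R 0 but not 1 R 0.
R is serial: every world has an R-successor.
(A) axiom T: valid iff R is reflexive. R is reflexive — valid.
(B) □r → ◇r is axiom D; it is valid on a frame exactly when R is serial. R is serial, so valid.
(C) axiom 4: valid iff R is transitive. R is not transitive — not valid.
(D) the dual of axiom 5: valid iff R is euclidean. R is not euclidean — not valid.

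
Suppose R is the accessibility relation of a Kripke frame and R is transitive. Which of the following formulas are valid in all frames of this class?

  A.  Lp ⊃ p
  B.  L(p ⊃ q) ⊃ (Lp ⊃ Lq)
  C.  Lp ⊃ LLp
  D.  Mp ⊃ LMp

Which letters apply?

(A) axiom T: valid iff R is reflexive. Such an R need not be reflexive — not valid.
(B) L(p ⊃ q) ⊃ (Lp ⊃ Lq) is the K axiom; it holds on all frames — valid.
(C) axiom 4: valid iff R is transitive. Every such R is transitive — valid.
(D) Mp ⊃ LMp is axiom 5; it is valid on a frame exactly when R is euclidean. Such an R need not be euclidean, so not valid.

B, C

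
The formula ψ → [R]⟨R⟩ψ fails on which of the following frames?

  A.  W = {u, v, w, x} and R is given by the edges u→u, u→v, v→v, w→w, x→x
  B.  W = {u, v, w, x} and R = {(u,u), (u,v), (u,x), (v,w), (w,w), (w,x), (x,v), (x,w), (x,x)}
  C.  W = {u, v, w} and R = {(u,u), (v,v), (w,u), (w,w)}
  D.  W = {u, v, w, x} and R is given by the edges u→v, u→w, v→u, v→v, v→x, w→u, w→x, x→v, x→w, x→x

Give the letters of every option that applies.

A, B, C

The schema ψ → [R]⟨R⟩ψ is axiom B; it is valid on a frame iff R is symmetric.
(A) R is not symmetric (u R v but not v R u), so the schema fails here.
(B) R is not symmetric (u R v but not v R u), so the schema fails here.
(C) R is not symmetric (w R u but not u R w), so the schema fails here.
(D) R is symmetric (every R-edge is matched by its reverse), so the schema is valid here.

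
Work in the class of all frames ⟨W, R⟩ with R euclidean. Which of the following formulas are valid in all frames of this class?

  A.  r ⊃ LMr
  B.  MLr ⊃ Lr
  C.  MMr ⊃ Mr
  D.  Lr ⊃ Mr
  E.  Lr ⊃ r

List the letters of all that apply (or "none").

B

(A) r ⊃ LMr is axiom B; it is valid on a frame exactly when R is symmetric. Such an R need not be symmetric, so not valid.
(B) MLr ⊃ Lr (the dual of axiom 5) characterises the euclidean frames. Every such R is euclidean — valid.
(C) MMr ⊃ Mr is the dual of axiom 4, which corresponds to transitivity. Such an R need not be transitive — not valid.
(D) Lr ⊃ Mr is axiom D; it is valid on a frame exactly when R is serial. Such an R need not be serial, so not valid.
(E) Lr ⊃ r (axiom T) characterises the reflexive frames. Such an R need not be reflexive — not valid.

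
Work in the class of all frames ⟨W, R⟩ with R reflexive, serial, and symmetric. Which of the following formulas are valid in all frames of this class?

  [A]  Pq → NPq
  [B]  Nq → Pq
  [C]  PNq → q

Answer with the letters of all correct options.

B, C

(A) Pq → NPq is axiom 5; it is valid on a frame exactly when R is euclidean. Such an R need not be euclidean, so not valid.
(B) Nq → Pq (axiom D) characterises the serial frames. Every such R is serial — valid.
(C) PNq → q is the dual of axiom B, which corresponds to symmetry. Every such R is symmetric — valid.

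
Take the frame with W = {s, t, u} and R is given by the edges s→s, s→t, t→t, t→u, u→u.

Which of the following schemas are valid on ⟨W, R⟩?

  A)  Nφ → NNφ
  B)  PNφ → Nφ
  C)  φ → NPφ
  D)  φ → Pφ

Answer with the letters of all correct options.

R is reflexive: each world relates to itself.
R is not symmetric: s R t but not t R s.
R is not transitive: s R t and t R u but not s R u.
R is not euclidean: s R t and s R s but not t R s.
(A) Nφ → NNφ is axiom 4; it is valid on a frame exactly when R is transitive. R is not transitive, so not valid.
(B) the dual of axiom 5: valid iff R is euclidean. R is not euclidean — not valid.
(C) φ → NPφ (axiom B) characterises the symmetric frames. R is not symmetric — not valid.
(D) the dual of axiom T: valid iff R is reflexive. R is reflexive — valid.

D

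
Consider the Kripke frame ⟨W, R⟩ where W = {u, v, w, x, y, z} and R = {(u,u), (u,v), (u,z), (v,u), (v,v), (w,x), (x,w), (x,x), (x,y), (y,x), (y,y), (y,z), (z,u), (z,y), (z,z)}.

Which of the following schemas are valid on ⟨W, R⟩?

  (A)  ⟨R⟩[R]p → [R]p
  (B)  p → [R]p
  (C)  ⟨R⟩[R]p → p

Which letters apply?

C

R is symmetric: every R-edge is matched by its reverse.
R is not euclidean: u R v and u R z but not v R z.
R is not a subset of the identity: u R v with u ≠ v.
(A) the dual of axiom 5: valid iff R is euclidean. R is not euclidean — not valid.
(B) p → [R]p is valid only on frames where every R-edge is a self-loop. Here R ⊄ identity — not valid.
(C) ⟨R⟩[R]p → p is the dual of axiom B, which corresponds to symmetry. R is symmetric — valid.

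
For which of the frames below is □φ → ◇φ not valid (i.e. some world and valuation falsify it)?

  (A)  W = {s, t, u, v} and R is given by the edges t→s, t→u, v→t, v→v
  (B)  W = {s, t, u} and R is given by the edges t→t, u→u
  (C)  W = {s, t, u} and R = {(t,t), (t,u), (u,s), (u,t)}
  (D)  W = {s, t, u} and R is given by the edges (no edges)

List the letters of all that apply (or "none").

A, B, C, D

The schema □φ → ◇φ is axiom D; it is valid on a frame iff R is serial.
(A) R is not serial (s has no R-successor), so the schema fails here.
(B) R is not serial (s has no R-successor), so the schema fails here.
(C) R is not serial (s has no R-successor), so the schema fails here.
(D) R is not serial (s has no R-successor), so the schema fails here.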